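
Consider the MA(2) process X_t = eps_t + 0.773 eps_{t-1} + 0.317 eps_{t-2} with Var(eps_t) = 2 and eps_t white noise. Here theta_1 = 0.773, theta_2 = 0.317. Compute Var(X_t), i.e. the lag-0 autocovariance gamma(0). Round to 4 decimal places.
\gamma(0) = 3.3960

For an MA(q) process X_t = eps_t + sum_i theta_i eps_{t-i} with
Var(eps_t) = sigma^2, the variance is
  gamma(0) = sigma^2 * (1 + sum_i theta_i^2).
  sum_i theta_i^2 = (0.773)^2 + (0.317)^2 = 0.597529 + 0.100489 = 0.698018.
  gamma(0) = 2 * (1 + 0.698018) = 2 * 1.698018 = 3.396036, which rounds to 3.3960.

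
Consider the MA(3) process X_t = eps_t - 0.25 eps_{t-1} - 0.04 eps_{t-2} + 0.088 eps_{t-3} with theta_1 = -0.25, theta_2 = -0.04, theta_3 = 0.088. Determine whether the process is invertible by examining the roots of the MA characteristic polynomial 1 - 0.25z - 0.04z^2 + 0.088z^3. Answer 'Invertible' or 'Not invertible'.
\text{Invertible}

The MA(q) characteristic polynomial is P(z) = 1 - 0.25z - 0.04z^2 + 0.088z^3.
Invertibility requires all roots to lie outside the unit circle, i.e. |z| > 1 for every root.
Degree 3: look for a simple real root z0 first, then factor out (1 - z/z0) and solve the remaining quadratic.
Testing z0 = -2.5: P(-2.5) = 1 + (-0.25)(-2.5) + (-0.04)(-2.5)^2 + (0.088)(-2.5)^3
  = 1 + (0.625) + (-0.25) + (-1.375) = 0.  So z_0 = -2.5 is a root, |z_0| = 2.5.
Divide out the factor (1 + 0.4 z) = (1 - z/z0) (since 1/z0 = -0.4):
  P(z) = (1 + 0.4 z)(1 + (-0.65) z + (0.22) z^2)
  [check: z-coef -0.65 - (-0.4) = -0.25; z^2-coef 0.22 - (-0.4)(-0.65) = -0.04; z^3-coef -(-0.4)(0.22) = 0.088.]
Remaining roots from the quadratic factor 1 + (-0.65) z + (0.22) z^2:
  Set 1 + (-0.65) z + (0.22) z^2 = 0, i.e. a z^2 + b z + c = 0 with a = 0.22, b = -0.65, c = 1.
  Discriminant D = b^2 - 4ac = (-0.65)^2 - 4*(0.22)*1 = 0.4225 - (0.88) = -0.4575.
  D < 0, so the roots are the complex-conjugate pair z = (-b +/- i sqrt(-D)) / (2a) = 1.4773 +/- 1.5372i.
  For a conjugate pair |z|^2 = z * conj(z) = (product of roots) = c/a = 1/(0.22) = 4.545455, so |z| = sqrt(4.545455) = 2.132 for both roots.
Moduli of all roots: 2.5000, 2.1320, 2.1320.
All moduli strictly greater than 1? Yes.
Verdict: Invertible.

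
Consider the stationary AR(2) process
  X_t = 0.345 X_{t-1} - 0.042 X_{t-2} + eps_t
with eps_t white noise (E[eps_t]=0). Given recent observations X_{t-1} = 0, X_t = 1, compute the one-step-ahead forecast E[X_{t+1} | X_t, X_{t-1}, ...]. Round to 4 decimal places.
E[X_{t+1} \mid \mathcal F_t] = 0.3450

For an AR(p) model X_t = c + sum_i phi_i X_{t-i} + eps_t, the
one-step-ahead conditional mean is
  E[X_{t+1} | X_t, ...] = c + sum_i phi_i X_{t+1-i}.
Substitute known values:
  E[X_{t+1} | ...] = (0.345) * (1) + (-0.042) * (0)
                   = 0.3450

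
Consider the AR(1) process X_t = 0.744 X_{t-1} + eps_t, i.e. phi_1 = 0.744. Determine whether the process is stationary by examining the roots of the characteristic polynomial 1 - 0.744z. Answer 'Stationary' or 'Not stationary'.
\text{Stationary}

The AR(p) characteristic polynomial is P(z) = 1 - 0.744z.
Stationarity requires all roots to lie outside the unit circle, i.e. |z| > 1 for every root.
This is linear in z: 1 + (-0.744) z = 0  =>  z = -1/(-0.744) = 1.344086,  |z| = 1.344086.
Moduli of all roots: 1.3441.
All moduli strictly greater than 1? Yes.
Verdict: Stationary.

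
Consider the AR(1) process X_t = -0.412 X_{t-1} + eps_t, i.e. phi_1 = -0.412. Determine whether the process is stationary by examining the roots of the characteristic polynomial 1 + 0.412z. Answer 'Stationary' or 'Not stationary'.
\text{Stationary}

The AR(p) characteristic polynomial is P(z) = 1 + 0.412z.
Stationarity requires all roots to lie outside the unit circle, i.e. |z| > 1 for every root.
This is linear in z: 1 + (0.412) z = 0  =>  z = -1/(0.412) = -2.427184,  |z| = 2.427184.
Moduli of all roots: 2.4272.
All moduli strictly greater than 1? Yes.
Verdict: Stationary.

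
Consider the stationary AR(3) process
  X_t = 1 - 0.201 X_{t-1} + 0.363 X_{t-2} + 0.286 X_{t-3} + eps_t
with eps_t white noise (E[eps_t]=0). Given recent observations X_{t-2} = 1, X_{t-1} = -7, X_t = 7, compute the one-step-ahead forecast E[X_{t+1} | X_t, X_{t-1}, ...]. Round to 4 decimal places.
E[X_{t+1} \mid \mathcal F_t] = -2.6620

For an AR(p) model X_t = c + sum_i phi_i X_{t-i} + eps_t, the
one-step-ahead conditional mean is
  E[X_{t+1} | X_t, ...] = c + sum_i phi_i X_{t+1-i}.
Substitute known values:
  E[X_{t+1} | ...] = 1 + (-0.201) * (7) + (0.363) * (-7) + (0.286) * (1)
                   = -2.6620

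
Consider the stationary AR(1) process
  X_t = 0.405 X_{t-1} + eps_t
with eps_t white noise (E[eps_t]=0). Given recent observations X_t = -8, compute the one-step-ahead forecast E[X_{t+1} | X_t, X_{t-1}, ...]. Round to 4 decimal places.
E[X_{t+1} \mid \mathcal F_t] = -3.2400

For an AR(p) model X_t = c + sum_i phi_i X_{t-i} + eps_t, the
one-step-ahead conditional mean is
  E[X_{t+1} | X_t, ...] = c + sum_i phi_i X_{t+1-i}.
Substitute known values:
  E[X_{t+1} | ...] = (0.405) * (-8)
                   = -3.2400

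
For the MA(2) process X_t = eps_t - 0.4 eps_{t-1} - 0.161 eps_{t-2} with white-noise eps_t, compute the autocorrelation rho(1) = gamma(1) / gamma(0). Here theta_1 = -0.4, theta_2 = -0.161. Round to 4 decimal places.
\rho(1) = -0.2830

For an MA(q) process with theta_0 = 1, the autocovariance is
  gamma(k) = sigma^2 * sum_{i=0..q-k} theta_i * theta_{i+k},
and rho(k) = gamma(k) / gamma(0). Sigma^2 cancels.
  numerator   = (1)*(-0.4) + (-0.4)*(-0.161) = -0.3356.
  denominator = (1)^2 + (-0.4)^2 + (-0.161)^2 = 1.185921.
  rho(1) = -0.3356 / 1.185921 = -0.2830.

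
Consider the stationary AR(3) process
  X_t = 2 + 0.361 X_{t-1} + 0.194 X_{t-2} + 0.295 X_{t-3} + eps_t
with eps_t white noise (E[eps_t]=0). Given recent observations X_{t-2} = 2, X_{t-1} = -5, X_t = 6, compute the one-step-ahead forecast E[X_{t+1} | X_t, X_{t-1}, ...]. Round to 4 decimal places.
E[X_{t+1} \mid \mathcal F_t] = 3.7860

For an AR(p) model X_t = c + sum_i phi_i X_{t-i} + eps_t, the
one-step-ahead conditional mean is
  E[X_{t+1} | X_t, ...] = c + sum_i phi_i X_{t+1-i}.
Substitute known values:
  E[X_{t+1} | ...] = 2 + (0.361) * (6) + (0.194) * (-5) + (0.295) * (2)
                   = 3.7860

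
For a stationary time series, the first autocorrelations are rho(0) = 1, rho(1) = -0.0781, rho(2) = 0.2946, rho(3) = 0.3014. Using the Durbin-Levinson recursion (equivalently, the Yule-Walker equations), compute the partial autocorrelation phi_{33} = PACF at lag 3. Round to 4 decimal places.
\phi_{33} = 0.3740

The PACF at lag k is phi_{kk}, the last component of the solution
to the Yule-Walker system G_k phi = r_k where
  (G_k)_{ij} = rho(|i - j|), (r_k)_i = rho(i), i,j = 1..k.
Equivalently, Durbin-Levinson gives phi_{kk} iteratively:
  phi_{11} = rho(1)
  phi_{kk} = [rho(k) - sum_{j=1..k-1} phi_{k-1,j} rho(k-j)]
            / [1 - sum_{j=1..k-1} phi_{k-1,j} rho(j)],
  phi_{k,j} = phi_{k-1,j} - phi_{kk} phi_{k-1,k-j},  j = 1..k-1.
Step k = 1:
  phi_11 = rho(1) = -0.0781.
Step k = 2:
  phi_22 = [rho(2) - phi_11 rho(1)] / [1 - phi_11 rho(1)] = [0.2946 - (-0.0781)(-0.0781)] / [1 - (-0.0781)(-0.0781)]
         = 0.28850039 / 0.99390039 = 0.290271.
  Update: phi_21 = phi_11 - phi_22 phi_11 = -0.0781 - (0.290271)(-0.0781) = -0.05543.
Step k = 3:
  phi_33 = [rho(3) - phi_21 rho(2) - phi_22 rho(1)] / [1 - phi_21 rho(1) - phi_22 rho(2)]
    numerator   = 0.3014 - (-0.05543)(0.2946) - (0.290271)(-0.0781) = 0.34039979
    denominator = 1 - (-0.05543)(-0.0781) - (0.290271)(0.2946) = 0.91015711
  phi_33 = 0.34039979 / 0.91015711 = 0.374.
Therefore phi_{33} = 0.3740.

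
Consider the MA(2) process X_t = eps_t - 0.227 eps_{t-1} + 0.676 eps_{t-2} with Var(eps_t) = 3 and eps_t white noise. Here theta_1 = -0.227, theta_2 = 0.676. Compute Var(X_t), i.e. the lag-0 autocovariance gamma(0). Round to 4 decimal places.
\gamma(0) = 4.5255

For an MA(q) process X_t = eps_t + sum_i theta_i eps_{t-i} with
Var(eps_t) = sigma^2, the variance is
  gamma(0) = sigma^2 * (1 + sum_i theta_i^2).
  sum_i theta_i^2 = (-0.227)^2 + (0.676)^2 = 0.051529 + 0.456976 = 0.508505.
  gamma(0) = 3 * (1 + 0.508505) = 3 * 1.508505 = 4.525515, which rounds to 4.5255.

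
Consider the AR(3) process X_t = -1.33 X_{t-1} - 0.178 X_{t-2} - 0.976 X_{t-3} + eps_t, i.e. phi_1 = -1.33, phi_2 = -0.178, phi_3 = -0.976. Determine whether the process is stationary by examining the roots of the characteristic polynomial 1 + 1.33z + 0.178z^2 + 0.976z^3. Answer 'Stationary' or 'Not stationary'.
\text{Not stationary}

The AR(p) characteristic polynomial is P(z) = 1 + 1.33z + 0.178z^2 + 0.976z^3.
Stationarity requires all roots to lie outside the unit circle, i.e. |z| > 1 for every root.
Degree 3: look for a simple real root z0 first, then factor out (1 - z/z0) and solve the remaining quadratic.
Testing z0 = -0.625: P(-0.625) = 1 + (1.33)(-0.625) + (0.178)(-0.625)^2 + (0.976)(-0.625)^3
  = 1 + (-0.83125) + (0.069531) + (-0.238281) = 0.  So z_0 = -0.625 is a root, |z_0| = 0.625.
Divide out the factor (1 + 1.6 z) = (1 - z/z0) (since 1/z0 = -1.6):
  P(z) = (1 + 1.6 z)(1 + (-0.27) z + (0.61) z^2)
  [check: z-coef -0.27 - (-1.6) = 1.33; z^2-coef 0.61 - (-1.6)(-0.27) = 0.178; z^3-coef -(-1.6)(0.61) = 0.976.]
Remaining roots from the quadratic factor 1 + (-0.27) z + (0.61) z^2:
  Set 1 + (-0.27) z + (0.61) z^2 = 0, i.e. a z^2 + b z + c = 0 with a = 0.61, b = -0.27, c = 1.
  Discriminant D = b^2 - 4ac = (-0.27)^2 - 4*(0.61)*1 = 0.0729 - (2.44) = -2.3671.
  D < 0, so the roots are the complex-conjugate pair z = (-b +/- i sqrt(-D)) / (2a) = 0.2213 +/- 1.2611i.
  For a conjugate pair |z|^2 = z * conj(z) = (product of roots) = c/a = 1/(0.61) = 1.639344, so |z| = sqrt(1.639344) = 1.2804 for both roots.
Moduli of all roots: 0.6250, 1.2804, 1.2804.
All moduli strictly greater than 1? No.
Verdict: Not stationary.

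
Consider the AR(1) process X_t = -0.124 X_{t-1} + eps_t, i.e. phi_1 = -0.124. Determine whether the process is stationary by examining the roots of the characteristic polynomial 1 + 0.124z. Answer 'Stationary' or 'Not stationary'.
\text{Stationary}

The AR(p) characteristic polynomial is P(z) = 1 + 0.124z.
Stationarity requires all roots to lie outside the unit circle, i.e. |z| > 1 for every root.
This is linear in z: 1 + (0.124) z = 0  =>  z = -1/(0.124) = -8.064516,  |z| = 8.064516.
Moduli of all roots: 8.0645.
All moduli strictly greater than 1? Yes.
Verdict: Stationary.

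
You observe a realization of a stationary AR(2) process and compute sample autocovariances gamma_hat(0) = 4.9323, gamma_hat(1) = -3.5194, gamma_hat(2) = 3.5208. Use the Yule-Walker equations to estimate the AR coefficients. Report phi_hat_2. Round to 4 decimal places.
\hat\phi_{2} = 0.4170

The Yule-Walker equations for an AR(p) process read, in matrix form,
  Gamma_p phi = r_p,   with   (Gamma_p)_{ij} = gamma(|i - j|),
                       (r_p)_i = gamma(i),   i,j = 1..p.
Substitute the sample gammas (Toeplitz matrix and right-hand side of size 2):
  Gamma_p = [[4.9323, -3.5194], [-3.5194, 4.9323]]
  r_p     = [-3.5194, 3.5208]
Written out:
  4.9323 phi_1 - 3.5194 phi_2 = -3.5194
  -3.5194 phi_1 + 4.9323 phi_2 = 3.5208
Solve by Cramer's rule:
  det = gamma(0)^2 - gamma(1)^2 = (4.9323)^2 - (-3.5194)^2 = 24.32758329 - 12.38617636 = 11.94140693
  phi_hat_1 = [gamma(1) gamma(0) - gamma(1) gamma(2)] / det = [(-3.5194)(4.9323) - (-3.5194)(3.5208)] / 11.94140693 = -4.9676331 / 11.94140693 = -0.416
  phi_hat_2 = [gamma(0) gamma(2) - gamma(1)^2] / det = [(4.9323)(3.5208) - (-3.5194)^2] / 11.94140693 = 4.97946548 / 11.94140693 = 0.417
So phi_hat = [-0.4160, 0.4170].
Therefore phi_hat_2 = 0.4170.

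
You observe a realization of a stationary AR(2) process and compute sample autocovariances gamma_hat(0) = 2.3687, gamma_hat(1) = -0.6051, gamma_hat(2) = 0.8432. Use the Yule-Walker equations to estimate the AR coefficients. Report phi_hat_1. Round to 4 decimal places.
\hat\phi_{1} = -0.1760

The Yule-Walker equations for an AR(p) process read, in matrix form,
  Gamma_p phi = r_p,   with   (Gamma_p)_{ij} = gamma(|i - j|),
                       (r_p)_i = gamma(i),   i,j = 1..p.
Substitute the sample gammas (Toeplitz matrix and right-hand side of size 2):
  Gamma_p = [[2.3687, -0.6051], [-0.6051, 2.3687]]
  r_p     = [-0.6051, 0.8432]
Written out:
  2.3687 phi_1 - 0.6051 phi_2 = -0.6051
  -0.6051 phi_1 + 2.3687 phi_2 = 0.8432
Solve by Cramer's rule:
  det = gamma(0)^2 - gamma(1)^2 = (2.3687)^2 - (-0.6051)^2 = 5.61073969 - 0.36614601 = 5.24459368
  phi_hat_1 = [gamma(1) gamma(0) - gamma(1) gamma(2)] / det = [(-0.6051)(2.3687) - (-0.6051)(0.8432)] / 5.24459368 = -0.92308005 / 5.24459368 = -0.176
  phi_hat_2 = [gamma(0) gamma(2) - gamma(1)^2] / det = [(2.3687)(0.8432) - (-0.6051)^2] / 5.24459368 = 1.63114183 / 5.24459368 = 0.311
So phi_hat = [-0.1760, 0.3110].
Therefore phi_hat_1 = -0.1760.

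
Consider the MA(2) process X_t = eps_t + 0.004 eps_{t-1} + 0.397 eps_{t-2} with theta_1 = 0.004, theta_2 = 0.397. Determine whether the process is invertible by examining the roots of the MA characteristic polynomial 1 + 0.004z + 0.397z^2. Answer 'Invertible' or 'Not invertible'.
\text{Invertible}

The MA(q) characteristic polynomial is P(z) = 1 + 0.004z + 0.397z^2.
Invertibility requires all roots to lie outside the unit circle, i.e. |z| > 1 for every root.
Set 1 + (0.004) z + (0.397) z^2 = 0, i.e. a z^2 + b z + c = 0 with a = 0.397, b = 0.004, c = 1.
Discriminant D = b^2 - 4ac = (0.004)^2 - 4*(0.397)*1 = 0.000016 - (1.588) = -1.587984.
D < 0, so the roots are the complex-conjugate pair z = (-b +/- i sqrt(-D)) / (2a) = -0.005 +/- 1.5871i.
For a conjugate pair |z|^2 = z * conj(z) = (product of roots) = c/a = 1/(0.397) = 2.518892, so |z| = sqrt(2.518892) = 1.5871 for both roots.
Moduli of all roots: 1.5871, 1.5871.
All moduli strictly greater than 1? Yes.
Verdict: Invertible.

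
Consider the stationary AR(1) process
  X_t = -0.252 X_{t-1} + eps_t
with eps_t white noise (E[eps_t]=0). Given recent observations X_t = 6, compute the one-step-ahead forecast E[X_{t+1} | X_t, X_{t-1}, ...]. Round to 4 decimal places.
E[X_{t+1} \mid \mathcal F_t] = -1.5120

For an AR(p) model X_t = c + sum_i phi_i X_{t-i} + eps_t, the
one-step-ahead conditional mean is
  E[X_{t+1} | X_t, ...] = c + sum_i phi_i X_{t+1-i}.
Substitute known values:
  E[X_{t+1} | ...] = (-0.252) * (6)
                   = -1.5120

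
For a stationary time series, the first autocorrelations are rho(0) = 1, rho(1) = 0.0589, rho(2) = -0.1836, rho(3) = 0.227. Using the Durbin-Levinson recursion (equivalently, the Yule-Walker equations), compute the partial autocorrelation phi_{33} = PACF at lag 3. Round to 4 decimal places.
\phi_{33} = 0.2610

The PACF at lag k is phi_{kk}, the last component of the solution
to the Yule-Walker system G_k phi = r_k where
  (G_k)_{ij} = rho(|i - j|), (r_k)_i = rho(i), i,j = 1..k.
Equivalently, Durbin-Levinson gives phi_{kk} iteratively:
  phi_{11} = rho(1)
  phi_{kk} = [rho(k) - sum_{j=1..k-1} phi_{k-1,j} rho(k-j)]
            / [1 - sum_{j=1..k-1} phi_{k-1,j} rho(j)],
  phi_{k,j} = phi_{k-1,j} - phi_{kk} phi_{k-1,k-j},  j = 1..k-1.
Step k = 1:
  phi_11 = rho(1) = 0.0589.
Step k = 2:
  phi_22 = [rho(2) - phi_11 rho(1)] / [1 - phi_11 rho(1)] = [-0.1836 - (0.0589)(0.0589)] / [1 - (0.0589)(0.0589)]
         = -0.18706921 / 0.99653079 = -0.18772.
  Update: phi_21 = phi_11 - phi_22 phi_11 = 0.0589 - (-0.18772)(0.0589) = 0.069957.
Step k = 3:
  phi_33 = [rho(3) - phi_21 rho(2) - phi_22 rho(1)] / [1 - phi_21 rho(1) - phi_22 rho(2)]
    numerator   = 0.227 - (0.069957)(-0.1836) - (-0.18772)(0.0589) = 0.25090079
    denominator = 1 - (0.069957)(0.0589) - (-0.18772)(-0.1836) = 0.96141407
  phi_33 = 0.25090079 / 0.96141407 = 0.261.
Therefore phi_{33} = 0.2610.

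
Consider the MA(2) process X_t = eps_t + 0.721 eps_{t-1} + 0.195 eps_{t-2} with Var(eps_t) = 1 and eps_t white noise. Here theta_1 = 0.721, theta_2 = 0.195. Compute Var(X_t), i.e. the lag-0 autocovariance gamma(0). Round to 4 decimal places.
\gamma(0) = 1.5579

For an MA(q) process X_t = eps_t + sum_i theta_i eps_{t-i} with
Var(eps_t) = sigma^2, the variance is
  gamma(0) = sigma^2 * (1 + sum_i theta_i^2).
  sum_i theta_i^2 = (0.721)^2 + (0.195)^2 = 0.519841 + 0.038025 = 0.557866.
  gamma(0) = 1 * (1 + 0.557866) = 1 * 1.557866 = 1.557866, which rounds to 1.5579.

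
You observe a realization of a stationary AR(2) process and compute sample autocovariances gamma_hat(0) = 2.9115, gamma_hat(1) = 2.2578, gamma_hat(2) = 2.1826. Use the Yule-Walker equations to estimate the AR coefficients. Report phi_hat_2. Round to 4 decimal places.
\hat\phi_{2} = 0.3720

The Yule-Walker equations for an AR(p) process read, in matrix form,
  Gamma_p phi = r_p,   with   (Gamma_p)_{ij} = gamma(|i - j|),
                       (r_p)_i = gamma(i),   i,j = 1..p.
Substitute the sample gammas (Toeplitz matrix and right-hand side of size 2):
  Gamma_p = [[2.9115, 2.2578], [2.2578, 2.9115]]
  r_p     = [2.2578, 2.1826]
Written out:
  2.9115 phi_1 + 2.2578 phi_2 = 2.2578
  2.2578 phi_1 + 2.9115 phi_2 = 2.1826
Solve by Cramer's rule:
  det = gamma(0)^2 - gamma(1)^2 = (2.9115)^2 - (2.2578)^2 = 8.47683225 - 5.09766084 = 3.37917141
  phi_hat_1 = [gamma(1) gamma(0) - gamma(1) gamma(2)] / det = [(2.2578)(2.9115) - (2.2578)(2.1826)] / 3.37917141 = 1.64571042 / 3.37917141 = 0.487
  phi_hat_2 = [gamma(0) gamma(2) - gamma(1)^2] / det = [(2.9115)(2.1826) - (2.2578)^2] / 3.37917141 = 1.25697906 / 3.37917141 = 0.372
So phi_hat = [0.4870, 0.3720].
Therefore phi_hat_2 = 0.3720.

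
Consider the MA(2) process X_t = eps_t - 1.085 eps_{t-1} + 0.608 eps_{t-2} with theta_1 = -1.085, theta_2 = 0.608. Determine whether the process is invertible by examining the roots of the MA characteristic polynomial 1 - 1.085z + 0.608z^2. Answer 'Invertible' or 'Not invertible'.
\text{Invertible}

The MA(q) characteristic polynomial is P(z) = 1 - 1.085z + 0.608z^2.
Invertibility requires all roots to lie outside the unit circle, i.e. |z| > 1 for every root.
Set 1 + (-1.085) z + (0.608) z^2 = 0, i.e. a z^2 + b z + c = 0 with a = 0.608, b = -1.085, c = 1.
Discriminant D = b^2 - 4ac = (-1.085)^2 - 4*(0.608)*1 = 1.177225 - (2.432) = -1.254775.
D < 0, so the roots are the complex-conjugate pair z = (-b +/- i sqrt(-D)) / (2a) = 0.8923 +/- 0.9212i.
For a conjugate pair |z|^2 = z * conj(z) = (product of roots) = c/a = 1/(0.608) = 1.644737, so |z| = sqrt(1.644737) = 1.2825 for both roots.
Moduli of all roots: 1.2825, 1.2825.
All moduli strictly greater than 1? Yes.
Verdict: Invertible.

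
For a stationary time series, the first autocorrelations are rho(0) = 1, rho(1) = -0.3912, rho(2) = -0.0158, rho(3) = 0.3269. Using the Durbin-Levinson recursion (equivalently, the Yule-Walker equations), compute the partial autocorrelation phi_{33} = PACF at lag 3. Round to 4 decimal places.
\phi_{33} = 0.2969

The PACF at lag k is phi_{kk}, the last component of the solution
to the Yule-Walker system G_k phi = r_k where
  (G_k)_{ij} = rho(|i - j|), (r_k)_i = rho(i), i,j = 1..k.
Equivalently, Durbin-Levinson gives phi_{kk} iteratively:
  phi_{11} = rho(1)
  phi_{kk} = [rho(k) - sum_{j=1..k-1} phi_{k-1,j} rho(k-j)]
            / [1 - sum_{j=1..k-1} phi_{k-1,j} rho(j)],
  phi_{k,j} = phi_{k-1,j} - phi_{kk} phi_{k-1,k-j},  j = 1..k-1.
Step k = 1:
  phi_11 = rho(1) = -0.3912.
Step k = 2:
  phi_22 = [rho(2) - phi_11 rho(1)] / [1 - phi_11 rho(1)] = [-0.0158 - (-0.3912)(-0.3912)] / [1 - (-0.3912)(-0.3912)]
         = -0.16883744 / 0.84696256 = -0.199345.
  Update: phi_21 = phi_11 - phi_22 phi_11 = -0.3912 - (-0.199345)(-0.3912) = -0.469184.
Step k = 3:
  phi_33 = [rho(3) - phi_21 rho(2) - phi_22 rho(1)] / [1 - phi_21 rho(1) - phi_22 rho(2)]
    numerator   = 0.3269 - (-0.469184)(-0.0158) - (-0.199345)(-0.3912) = 0.24150328
    denominator = 1 - (-0.469184)(-0.3912) - (-0.199345)(-0.0158) = 0.81330572
  phi_33 = 0.24150328 / 0.81330572 = 0.2969.
Therefore phi_{33} = 0.2969.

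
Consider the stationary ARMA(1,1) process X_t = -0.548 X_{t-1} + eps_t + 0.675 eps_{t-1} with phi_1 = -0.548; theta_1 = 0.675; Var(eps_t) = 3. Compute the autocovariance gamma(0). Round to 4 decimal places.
\gamma(0) = 3.0692

Multiply the model equation by X_{t-k} and take expectations. With theta_0 = psi_0 = 1 and psi_j the MA(infinity) weights, this gives
  gamma(k) - sum_i phi_i gamma(k-i) = c_k,
  c_k = sigma^2 * sum_{j=k..q} theta_j psi_{j-k}   (c_k = 0 for k > q),
using gamma(-m) = gamma(m).
psi-weights needed (psi_j = theta_j + sum_i phi_i psi_{j-i}):
  psi_1 = theta_1 + phi_1 = 0.675 + (-0.548) = 0.127
Right-hand sides:
  c_0 = sigma^2 (1 + theta_1 psi_1) = 3 * (1 + (0.675)(0.127)) = 3 * 1.085725 = 3.257175
  c_1 = sigma^2 theta_1 = 3 * (0.675) = 2.025
  c_2 = 0
Equations for k = 0 and k = 1 (AR order 1):
  gamma(0) = phi_1 gamma(1) + c_0
  gamma(1) = phi_1 gamma(0) + c_1
Substituting the second into the first: gamma(0) (1 - phi_1^2) = c_0 + phi_1 c_1, so
  gamma(0) = (c_0 + phi_1 c_1) / (1 - phi_1^2) = (3.257175 + (-0.548)(2.025)) / (1 - (-0.548)^2) = 2.147475 / 0.699696 = 3.069154.
Therefore gamma(0) = 3.0692 (to 4 decimal places).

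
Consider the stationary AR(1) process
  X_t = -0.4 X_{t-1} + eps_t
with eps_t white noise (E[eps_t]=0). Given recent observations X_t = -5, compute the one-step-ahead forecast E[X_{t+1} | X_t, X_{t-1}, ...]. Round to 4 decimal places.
E[X_{t+1} \mid \mathcal F_t] = 2.0000

For an AR(p) model X_t = c + sum_i phi_i X_{t-i} + eps_t, the
one-step-ahead conditional mean is
  E[X_{t+1} | X_t, ...] = c + sum_i phi_i X_{t+1-i}.
Substitute known values:
  E[X_{t+1} | ...] = (-0.4) * (-5)
                   = 2.0000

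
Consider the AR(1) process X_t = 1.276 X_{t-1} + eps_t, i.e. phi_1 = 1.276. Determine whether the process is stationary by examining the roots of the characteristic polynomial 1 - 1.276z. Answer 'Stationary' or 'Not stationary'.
\text{Not stationary}

The AR(p) characteristic polynomial is P(z) = 1 - 1.276z.
Stationarity requires all roots to lie outside the unit circle, i.e. |z| > 1 for every root.
This is linear in z: 1 + (-1.276) z = 0  =>  z = -1/(-1.276) = 0.783699,  |z| = 0.783699.
Moduli of all roots: 0.7837.
All moduli strictly greater than 1? No.
Verdict: Not stationary.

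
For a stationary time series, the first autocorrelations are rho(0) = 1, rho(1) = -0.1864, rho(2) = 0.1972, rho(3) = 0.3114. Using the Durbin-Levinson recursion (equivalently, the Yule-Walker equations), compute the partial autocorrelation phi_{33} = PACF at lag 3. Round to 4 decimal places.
\phi_{33} = 0.3981

The PACF at lag k is phi_{kk}, the last component of the solution
to the Yule-Walker system G_k phi = r_k where
  (G_k)_{ij} = rho(|i - j|), (r_k)_i = rho(i), i,j = 1..k.
Equivalently, Durbin-Levinson gives phi_{kk} iteratively:
  phi_{11} = rho(1)
  phi_{kk} = [rho(k) - sum_{j=1..k-1} phi_{k-1,j} rho(k-j)]
            / [1 - sum_{j=1..k-1} phi_{k-1,j} rho(j)],
  phi_{k,j} = phi_{k-1,j} - phi_{kk} phi_{k-1,k-j},  j = 1..k-1.
Step k = 1:
  phi_11 = rho(1) = -0.1864.
Step k = 2:
  phi_22 = [rho(2) - phi_11 rho(1)] / [1 - phi_11 rho(1)] = [0.1972 - (-0.1864)(-0.1864)] / [1 - (-0.1864)(-0.1864)]
         = 0.16245504 / 0.96525504 = 0.168303.
  Update: phi_21 = phi_11 - phi_22 phi_11 = -0.1864 - (0.168303)(-0.1864) = -0.155028.
Step k = 3:
  phi_33 = [rho(3) - phi_21 rho(2) - phi_22 rho(1)] / [1 - phi_21 rho(1) - phi_22 rho(2)]
    numerator   = 0.3114 - (-0.155028)(0.1972) - (0.168303)(-0.1864) = 0.37334322
    denominator = 1 - (-0.155028)(-0.1864) - (0.168303)(0.1972) = 0.93791342
  phi_33 = 0.37334322 / 0.93791342 = 0.3981.
Therefore phi_{33} = 0.3981.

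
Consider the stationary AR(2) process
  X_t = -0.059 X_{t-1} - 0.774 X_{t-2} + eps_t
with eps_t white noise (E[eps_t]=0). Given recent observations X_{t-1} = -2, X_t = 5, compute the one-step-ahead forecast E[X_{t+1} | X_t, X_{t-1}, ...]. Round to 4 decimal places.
E[X_{t+1} \mid \mathcal F_t] = 1.2530

For an AR(p) model X_t = c + sum_i phi_i X_{t-i} + eps_t, the
one-step-ahead conditional mean is
  E[X_{t+1} | X_t, ...] = c + sum_i phi_i X_{t+1-i}.
Substitute known values:
  E[X_{t+1} | ...] = (-0.059) * (5) + (-0.774) * (-2)
                   = 1.2530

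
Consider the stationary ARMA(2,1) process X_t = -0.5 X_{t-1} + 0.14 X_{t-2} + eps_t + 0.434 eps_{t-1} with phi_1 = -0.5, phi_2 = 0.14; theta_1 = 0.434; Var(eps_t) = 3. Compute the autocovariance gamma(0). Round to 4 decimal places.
\gamma(0) = 3.1604

Multiply the model equation by X_{t-k} and take expectations. With theta_0 = psi_0 = 1 and psi_j the MA(infinity) weights, this gives
  gamma(k) - sum_i phi_i gamma(k-i) = c_k,
  c_k = sigma^2 * sum_{j=k..q} theta_j psi_{j-k}   (c_k = 0 for k > q),
using gamma(-m) = gamma(m).
psi-weights needed (psi_j = theta_j + sum_i phi_i psi_{j-i}):
  psi_1 = theta_1 + phi_1 = 0.434 + (-0.5) = -0.066
Right-hand sides:
  c_0 = sigma^2 (1 + theta_1 psi_1) = 3 * (1 + (0.434)(-0.066)) = 3 * 0.971356 = 2.914068
  c_1 = sigma^2 theta_1 = 3 * (0.434) = 1.302
  c_2 = 0
Equations for k = 0, 1, 2 (AR order 2, c_2 = 0):
  (E0) gamma(0) = phi_1 gamma(1) + phi_2 gamma(2) + c_0
  (E1) gamma(1) = phi_1 gamma(0) + phi_2 gamma(1) + c_1
  (E2) gamma(2) = phi_1 gamma(1) + phi_2 gamma(0)
From (E1): gamma(1) = A gamma(0) + B with
  A = phi_1 / (1 - phi_2) = -0.5 / 0.86 = -0.581395,   B = c_1 / (1 - phi_2) = 1.302 / 0.86 = 1.513953.
Insert (E2) into (E0): gamma(0) (1 - phi_2^2) = phi_1 (1 + phi_2) gamma(1) + c_0.
  phi_1 (1 + phi_2) = (-0.5)(1.14) = -0.57,   1 - phi_2^2 = 0.9804.
Replace gamma(1) by A gamma(0) + B and collect gamma(0):
  gamma(0) [0.9804 - (-0.57)(-0.581395)] = (-0.57)(1.513953) + 2.914068
  gamma(0) * 0.649005 = 2.051115
  gamma(0) = 2.051115 / 0.649005 = 3.1604.
Therefore gamma(0) = 3.1604 (to 4 decimal places).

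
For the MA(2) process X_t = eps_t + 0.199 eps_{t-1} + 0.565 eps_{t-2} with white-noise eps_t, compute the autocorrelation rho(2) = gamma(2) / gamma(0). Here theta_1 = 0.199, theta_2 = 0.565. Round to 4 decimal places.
\rho(2) = 0.4158

For an MA(q) process with theta_0 = 1, the autocovariance is
  gamma(k) = sigma^2 * sum_{i=0..q-k} theta_i * theta_{i+k},
and rho(k) = gamma(k) / gamma(0). Sigma^2 cancels.
  numerator   = (1)*(0.565) = 0.565.
  denominator = (1)^2 + (0.199)^2 + (0.565)^2 = 1.358826.
  rho(2) = 0.565 / 1.358826 = 0.4158.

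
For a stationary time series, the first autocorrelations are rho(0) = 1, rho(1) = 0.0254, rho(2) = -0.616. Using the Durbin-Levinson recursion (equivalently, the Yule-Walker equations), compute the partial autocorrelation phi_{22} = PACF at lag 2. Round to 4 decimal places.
\phi_{22} = -0.6170

The PACF at lag k is phi_{kk}, the last component of the solution
to the Yule-Walker system G_k phi = r_k where
  (G_k)_{ij} = rho(|i - j|), (r_k)_i = rho(i), i,j = 1..k.
Equivalently, Durbin-Levinson gives phi_{kk} iteratively:
  phi_{11} = rho(1)
  phi_{kk} = [rho(k) - sum_{j=1..k-1} phi_{k-1,j} rho(k-j)]
            / [1 - sum_{j=1..k-1} phi_{k-1,j} rho(j)],
  phi_{k,j} = phi_{k-1,j} - phi_{kk} phi_{k-1,k-j},  j = 1..k-1.
Step k = 1:
  phi_11 = rho(1) = 0.0254.
Step k = 2:
  phi_22 = [rho(2) - phi_11 rho(1)] / [1 - phi_11 rho(1)] = [-0.616 - (0.0254)(0.0254)] / [1 - (0.0254)(0.0254)]
         = -0.61664516 / 0.99935484 = -0.617.
Therefore phi_{22} = -0.6170.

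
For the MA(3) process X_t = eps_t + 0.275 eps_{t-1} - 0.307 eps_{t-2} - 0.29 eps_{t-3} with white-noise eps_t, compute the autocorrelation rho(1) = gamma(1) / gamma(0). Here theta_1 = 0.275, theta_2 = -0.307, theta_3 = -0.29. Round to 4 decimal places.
\rho(1) = 0.2230

For an MA(q) process with theta_0 = 1, the autocovariance is
  gamma(k) = sigma^2 * sum_{i=0..q-k} theta_i * theta_{i+k},
and rho(k) = gamma(k) / gamma(0). Sigma^2 cancels.
  numerator   = (1)*(0.275) + (0.275)*(-0.307) + (-0.307)*(-0.29) = 0.279605.
  denominator = (1)^2 + (0.275)^2 + (-0.307)^2 + (-0.29)^2 = 1.253974.
  rho(1) = 0.279605 / 1.253974 = 0.2230.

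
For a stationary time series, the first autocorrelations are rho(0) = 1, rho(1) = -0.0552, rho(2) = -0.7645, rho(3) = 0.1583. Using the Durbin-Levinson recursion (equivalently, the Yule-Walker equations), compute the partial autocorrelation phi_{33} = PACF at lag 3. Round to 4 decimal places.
\phi_{33} = 0.1013

The PACF at lag k is phi_{kk}, the last component of the solution
to the Yule-Walker system G_k phi = r_k where
  (G_k)_{ij} = rho(|i - j|), (r_k)_i = rho(i), i,j = 1..k.
Equivalently, Durbin-Levinson gives phi_{kk} iteratively:
  phi_{11} = rho(1)
  phi_{kk} = [rho(k) - sum_{j=1..k-1} phi_{k-1,j} rho(k-j)]
            / [1 - sum_{j=1..k-1} phi_{k-1,j} rho(j)],
  phi_{k,j} = phi_{k-1,j} - phi_{kk} phi_{k-1,k-j},  j = 1..k-1.
Step k = 1:
  phi_11 = rho(1) = -0.0552.
Step k = 2:
  phi_22 = [rho(2) - phi_11 rho(1)] / [1 - phi_11 rho(1)] = [-0.7645 - (-0.0552)(-0.0552)] / [1 - (-0.0552)(-0.0552)]
         = -0.76754704 / 0.99695296 = -0.769893.
  Update: phi_21 = phi_11 - phi_22 phi_11 = -0.0552 - (-0.769893)(-0.0552) = -0.097698.
Step k = 3:
  phi_33 = [rho(3) - phi_21 rho(2) - phi_22 rho(1)] / [1 - phi_21 rho(1) - phi_22 rho(2)]
    numerator   = 0.1583 - (-0.097698)(-0.7645) - (-0.769893)(-0.0552) = 0.04111172
    denominator = 1 - (-0.097698)(-0.0552) - (-0.769893)(-0.7645) = 0.40602392
  phi_33 = 0.04111172 / 0.40602392 = 0.1013.
Therefore phi_{33} = 0.1013.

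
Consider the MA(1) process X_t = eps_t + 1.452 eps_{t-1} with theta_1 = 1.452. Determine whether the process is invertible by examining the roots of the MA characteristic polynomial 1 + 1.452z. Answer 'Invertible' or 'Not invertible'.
\text{Not invertible}

The MA(q) characteristic polynomial is P(z) = 1 + 1.452z.
Invertibility requires all roots to lie outside the unit circle, i.e. |z| > 1 for every root.
This is linear in z: 1 + (1.452) z = 0  =>  z = -1/(1.452) = -0.688705,  |z| = 0.688705.
Moduli of all roots: 0.6887.
All moduli strictly greater than 1? No.
Verdict: Not invertible.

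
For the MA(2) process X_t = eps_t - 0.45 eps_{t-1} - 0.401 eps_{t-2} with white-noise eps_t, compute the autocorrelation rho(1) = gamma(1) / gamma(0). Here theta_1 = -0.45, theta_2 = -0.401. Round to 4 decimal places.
\rho(1) = -0.1977

For an MA(q) process with theta_0 = 1, the autocovariance is
  gamma(k) = sigma^2 * sum_{i=0..q-k} theta_i * theta_{i+k},
and rho(k) = gamma(k) / gamma(0). Sigma^2 cancels.
  numerator   = (1)*(-0.45) + (-0.45)*(-0.401) = -0.26955.
  denominator = (1)^2 + (-0.45)^2 + (-0.401)^2 = 1.363301.
  rho(1) = -0.26955 / 1.363301 = -0.1977.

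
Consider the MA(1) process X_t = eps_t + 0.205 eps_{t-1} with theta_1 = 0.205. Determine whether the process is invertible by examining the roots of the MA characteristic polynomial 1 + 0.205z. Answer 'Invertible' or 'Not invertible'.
\text{Invertible}

The MA(q) characteristic polynomial is P(z) = 1 + 0.205z.
Invertibility requires all roots to lie outside the unit circle, i.e. |z| > 1 for every root.
This is linear in z: 1 + (0.205) z = 0  =>  z = -1/(0.205) = -4.878049,  |z| = 4.878049.
Moduli of all roots: 4.8780.
All moduli strictly greater than 1? Yes.
Verdict: Invertible.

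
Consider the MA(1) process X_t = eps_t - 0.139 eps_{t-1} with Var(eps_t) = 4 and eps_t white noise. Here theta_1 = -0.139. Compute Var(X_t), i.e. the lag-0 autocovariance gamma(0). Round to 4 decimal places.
\gamma(0) = 4.0773

For an MA(q) process X_t = eps_t + sum_i theta_i eps_{t-i} with
Var(eps_t) = sigma^2, the variance is
  gamma(0) = sigma^2 * (1 + sum_i theta_i^2).
  sum_i theta_i^2 = (-0.139)^2 = 0.019321.
  gamma(0) = 4 * (1 + 0.019321) = 4 * 1.019321 = 4.077284, which rounds to 4.0773.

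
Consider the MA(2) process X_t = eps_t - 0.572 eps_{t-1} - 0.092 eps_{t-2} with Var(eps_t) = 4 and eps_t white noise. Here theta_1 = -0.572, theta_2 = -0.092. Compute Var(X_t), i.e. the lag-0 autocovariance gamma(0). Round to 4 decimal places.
\gamma(0) = 5.3426

For an MA(q) process X_t = eps_t + sum_i theta_i eps_{t-i} with
Var(eps_t) = sigma^2, the variance is
  gamma(0) = sigma^2 * (1 + sum_i theta_i^2).
  sum_i theta_i^2 = (-0.572)^2 + (-0.092)^2 = 0.327184 + 0.008464 = 0.335648.
  gamma(0) = 4 * (1 + 0.335648) = 4 * 1.335648 = 5.342592, which rounds to 5.3426.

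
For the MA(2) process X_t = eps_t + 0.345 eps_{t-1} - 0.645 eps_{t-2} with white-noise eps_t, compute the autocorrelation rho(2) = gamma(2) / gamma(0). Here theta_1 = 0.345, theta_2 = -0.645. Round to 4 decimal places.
\rho(2) = -0.4202

For an MA(q) process with theta_0 = 1, the autocovariance is
  gamma(k) = sigma^2 * sum_{i=0..q-k} theta_i * theta_{i+k},
and rho(k) = gamma(k) / gamma(0). Sigma^2 cancels.
  numerator   = (1)*(-0.645) = -0.645.
  denominator = (1)^2 + (0.345)^2 + (-0.645)^2 = 1.53505.
  rho(2) = -0.645 / 1.53505 = -0.4202.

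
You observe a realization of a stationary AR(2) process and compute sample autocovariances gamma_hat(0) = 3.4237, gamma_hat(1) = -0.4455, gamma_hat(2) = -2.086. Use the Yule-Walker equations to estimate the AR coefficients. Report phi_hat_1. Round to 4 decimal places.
\hat\phi_{1} = -0.2130

The Yule-Walker equations for an AR(p) process read, in matrix form,
  Gamma_p phi = r_p,   with   (Gamma_p)_{ij} = gamma(|i - j|),
                       (r_p)_i = gamma(i),   i,j = 1..p.
Substitute the sample gammas (Toeplitz matrix and right-hand side of size 2):
  Gamma_p = [[3.4237, -0.4455], [-0.4455, 3.4237]]
  r_p     = [-0.4455, -2.086]
Written out:
  3.4237 phi_1 - 0.4455 phi_2 = -0.4455
  -0.4455 phi_1 + 3.4237 phi_2 = -2.086
Solve by Cramer's rule:
  det = gamma(0)^2 - gamma(1)^2 = (3.4237)^2 - (-0.4455)^2 = 11.72172169 - 0.19847025 = 11.52325144
  phi_hat_1 = [gamma(1) gamma(0) - gamma(1) gamma(2)] / det = [(-0.4455)(3.4237) - (-0.4455)(-2.086)] / 11.52325144 = -2.45457135 / 11.52325144 = -0.213
  phi_hat_2 = [gamma(0) gamma(2) - gamma(1)^2] / det = [(3.4237)(-2.086) - (-0.4455)^2] / 11.52325144 = -7.34030845 / 11.52325144 = -0.637
So phi_hat = [-0.2130, -0.6370].
Therefore phi_hat_1 = -0.2130.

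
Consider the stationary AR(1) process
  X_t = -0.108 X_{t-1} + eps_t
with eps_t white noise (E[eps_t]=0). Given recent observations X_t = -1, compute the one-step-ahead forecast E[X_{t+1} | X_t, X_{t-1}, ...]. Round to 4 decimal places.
E[X_{t+1} \mid \mathcal F_t] = 0.1080

For an AR(p) model X_t = c + sum_i phi_i X_{t-i} + eps_t, the
one-step-ahead conditional mean is
  E[X_{t+1} | X_t, ...] = c + sum_i phi_i X_{t+1-i}.
Substitute known values:
  E[X_{t+1} | ...] = (-0.108) * (-1)
                   = 0.1080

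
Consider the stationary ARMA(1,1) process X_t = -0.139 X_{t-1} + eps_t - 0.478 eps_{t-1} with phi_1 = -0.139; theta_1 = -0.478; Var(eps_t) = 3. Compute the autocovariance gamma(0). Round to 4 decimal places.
\gamma(0) = 4.1646

Multiply the model equation by X_{t-k} and take expectations. With theta_0 = psi_0 = 1 and psi_j the MA(infinity) weights, this gives
  gamma(k) - sum_i phi_i gamma(k-i) = c_k,
  c_k = sigma^2 * sum_{j=k..q} theta_j psi_{j-k}   (c_k = 0 for k > q),
using gamma(-m) = gamma(m).
psi-weights needed (psi_j = theta_j + sum_i phi_i psi_{j-i}):
  psi_1 = theta_1 + phi_1 = -0.478 + (-0.139) = -0.617
Right-hand sides:
  c_0 = sigma^2 (1 + theta_1 psi_1) = 3 * (1 + (-0.478)(-0.617)) = 3 * 1.294926 = 3.884778
  c_1 = sigma^2 theta_1 = 3 * (-0.478) = -1.434
  c_2 = 0
Equations for k = 0 and k = 1 (AR order 1):
  gamma(0) = phi_1 gamma(1) + c_0
  gamma(1) = phi_1 gamma(0) + c_1
Substituting the second into the first: gamma(0) (1 - phi_1^2) = c_0 + phi_1 c_1, so
  gamma(0) = (c_0 + phi_1 c_1) / (1 - phi_1^2) = (3.884778 + (-0.139)(-1.434)) / (1 - (-0.139)^2) = 4.084104 / 0.980679 = 4.164568.
Therefore gamma(0) = 4.1646 (to 4 decimal places).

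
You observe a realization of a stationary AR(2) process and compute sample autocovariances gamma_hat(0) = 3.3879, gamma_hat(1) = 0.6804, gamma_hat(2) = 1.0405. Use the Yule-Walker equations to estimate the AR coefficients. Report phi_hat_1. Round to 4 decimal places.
\hat\phi_{1} = 0.1450

The Yule-Walker equations for an AR(p) process read, in matrix form,
  Gamma_p phi = r_p,   with   (Gamma_p)_{ij} = gamma(|i - j|),
                       (r_p)_i = gamma(i),   i,j = 1..p.
Substitute the sample gammas (Toeplitz matrix and right-hand side of size 2):
  Gamma_p = [[3.3879, 0.6804], [0.6804, 3.3879]]
  r_p     = [0.6804, 1.0405]
Written out:
  3.3879 phi_1 + 0.6804 phi_2 = 0.6804
  0.6804 phi_1 + 3.3879 phi_2 = 1.0405
Solve by Cramer's rule:
  det = gamma(0)^2 - gamma(1)^2 = (3.3879)^2 - (0.6804)^2 = 11.47786641 - 0.46294416 = 11.01492225
  phi_hat_1 = [gamma(1) gamma(0) - gamma(1) gamma(2)] / det = [(0.6804)(3.3879) - (0.6804)(1.0405)] / 11.01492225 = 1.59717096 / 11.01492225 = 0.145
  phi_hat_2 = [gamma(0) gamma(2) - gamma(1)^2] / det = [(3.3879)(1.0405) - (0.6804)^2] / 11.01492225 = 3.06216579 / 11.01492225 = 0.278
So phi_hat = [0.1450, 0.2780].
Therefore phi_hat_1 = 0.1450.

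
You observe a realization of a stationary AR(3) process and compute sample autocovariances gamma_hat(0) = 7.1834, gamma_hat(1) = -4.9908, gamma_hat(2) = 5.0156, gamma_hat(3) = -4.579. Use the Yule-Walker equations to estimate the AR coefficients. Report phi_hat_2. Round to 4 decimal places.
\hat\phi_{2} = 0.3550

The Yule-Walker equations for an AR(p) process read, in matrix form,
  Gamma_p phi = r_p,   with   (Gamma_p)_{ij} = gamma(|i - j|),
                       (r_p)_i = gamma(i),   i,j = 1..p.
Substitute the sample gammas (Toeplitz matrix and right-hand side of size 3):
  Gamma_p = [[7.1834, -4.9908, 5.0156], [-4.9908, 7.1834, -4.9908], [5.0156, -4.9908, 7.1834]]
  r_p     = [-4.9908, 5.0156, -4.579]
Written out (R1..R3):
  (R1) 7.1834 phi_1 - 4.9908 phi_2 + 5.0156 phi_3 = -4.9908
  (R2) -4.9908 phi_1 + 7.1834 phi_2 - 4.9908 phi_3 = 5.0156
  (R3) 5.0156 phi_1 - 4.9908 phi_2 + 7.1834 phi_3 = -4.579
Gaussian elimination:
  R2 <- R2 - (-4.9908/7.1834) R1 = R2 - (-0.694768) R1:  3.715949 phi_2 - 1.506119 phi_3 = 1.548149
  R3 <- R3 - (5.0156/7.1834) R1 = R3 - (0.698221) R1:  -1.506119 phi_2 + 3.681403 phi_3 = -1.094319
  R3 <- R3 - (-1.506119/3.715949) R2 = R3 - (-0.405312) R2:  3.070955 phi_3 = -0.466836
Back-substitution:
  phi_hat_3 = -0.466836 / 3.070955 = -0.152016
  phi_hat_2 = (1.548149 - (-1.506119)(-0.152016)) / 3.715949 = 0.355009
  phi_hat_1 = (-4.9908 - (-4.9908)(0.355009) - (5.0156)(-0.152016)) / 7.1834 = -0.341979
So phi_hat = [-0.3420, 0.3550, -0.1520].
Therefore phi_hat_2 = 0.3550.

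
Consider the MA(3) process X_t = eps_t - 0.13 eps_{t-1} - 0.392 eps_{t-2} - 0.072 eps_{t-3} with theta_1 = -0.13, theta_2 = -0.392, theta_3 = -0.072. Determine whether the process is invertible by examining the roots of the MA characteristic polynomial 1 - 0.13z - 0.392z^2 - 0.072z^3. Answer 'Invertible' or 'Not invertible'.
\text{Invertible}

The MA(q) characteristic polynomial is P(z) = 1 - 0.13z - 0.392z^2 - 0.072z^3.
Invertibility requires all roots to lie outside the unit circle, i.e. |z| > 1 for every root.
Degree 3: look for a simple real root z0 first, then factor out (1 - z/z0) and solve the remaining quadratic.
Testing z0 = -2.5: P(-2.5) = 1 + (-0.13)(-2.5) + (-0.392)(-2.5)^2 + (-0.072)(-2.5)^3
  = 1 + (0.325) + (-2.45) + (1.125) = 0.  So z_0 = -2.5 is a root, |z_0| = 2.5.
Divide out the factor (1 + 0.4 z) = (1 - z/z0) (since 1/z0 = -0.4):
  P(z) = (1 + 0.4 z)(1 + (-0.53) z + (-0.18) z^2)
  [check: z-coef -0.53 - (-0.4) = -0.13; z^2-coef -0.18 - (-0.4)(-0.53) = -0.392; z^3-coef -(-0.4)(-0.18) = -0.072.]
Remaining roots from the quadratic factor 1 + (-0.53) z + (-0.18) z^2:
  Set 1 + (-0.53) z + (-0.18) z^2 = 0, i.e. a z^2 + b z + c = 0 with a = -0.18, b = -0.53, c = 1.
  Discriminant D = b^2 - 4ac = (-0.53)^2 - 4*(-0.18)*1 = 0.2809 - (-0.72) = 1.0009.
  D >= 0, so the roots are real: z = (-b +/- sqrt(D)) / (2a) = (0.53 +/- 1.00045) / (-0.36).
    z_1 = (0.53 + 1.00045) / (-0.36) = -4.2512,   |z_1| = 4.2512.
    z_2 = (0.53 - 1.00045) / (-0.36) = 1.3068,   |z_2| = 1.3068.
Moduli of all roots: 2.5000, 4.2512, 1.3068.
All moduli strictly greater than 1? Yes.
Verdict: Invertible.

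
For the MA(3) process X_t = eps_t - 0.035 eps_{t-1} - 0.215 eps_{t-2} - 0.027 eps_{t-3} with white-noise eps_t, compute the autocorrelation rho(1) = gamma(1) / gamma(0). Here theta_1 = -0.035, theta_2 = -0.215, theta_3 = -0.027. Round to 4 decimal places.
\rho(1) = -0.0207

For an MA(q) process with theta_0 = 1, the autocovariance is
  gamma(k) = sigma^2 * sum_{i=0..q-k} theta_i * theta_{i+k},
and rho(k) = gamma(k) / gamma(0). Sigma^2 cancels.
  numerator   = (1)*(-0.035) + (-0.035)*(-0.215) + (-0.215)*(-0.027) = -0.02167.
  denominator = (1)^2 + (-0.035)^2 + (-0.215)^2 + (-0.027)^2 = 1.048179.
  rho(1) = -0.02167 / 1.048179 = -0.0207.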